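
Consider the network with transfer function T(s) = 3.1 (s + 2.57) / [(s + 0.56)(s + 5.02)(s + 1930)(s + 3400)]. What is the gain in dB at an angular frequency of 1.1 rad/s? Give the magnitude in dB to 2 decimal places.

-133.63 dB

|j1.1 + 2.57| = √(1.1² + 2.57²) = 2.796
|j1.1 + 0.56| = √(1.1² + 0.56²) = 1.234
|j1.1 + 5.02| = √(1.1² + 5.02²) = 5.139
|j1.1 + 1930| = √(1.1² + 1930²) = 1930
|j1.1 + 3400| = √(1.1² + 3400²) = 3400
|T(j1.1)| = 3.1 × 2.796 / (1.234 × 5.139 × 1930 × 3400) = 2.0819e-07
20 log₁₀(2.0819e-07) = -133.631 dB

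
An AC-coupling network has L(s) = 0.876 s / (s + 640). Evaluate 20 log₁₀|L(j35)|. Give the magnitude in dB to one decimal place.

-26.4 dB

|j35| = 35
|j35 + 640| = √(35² + 640²) = 641
|L(j35)| = 0.876 × 35 / 641 = 0.047835
20 log₁₀(0.047835) = -26.41 dB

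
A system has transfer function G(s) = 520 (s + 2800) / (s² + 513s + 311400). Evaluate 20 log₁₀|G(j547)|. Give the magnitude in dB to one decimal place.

14.5 dB

|j547 + 2800| = √(547² + 2800²) = 2853
|(j547)² + 513(j547) + 311400| = |12191 + j2.8061e+05| = 2.809e+05
|G(j547)| = 520 × 2853 / 2.809e+05 = 5.2818
20 log₁₀(5.2818) = 14.46 dB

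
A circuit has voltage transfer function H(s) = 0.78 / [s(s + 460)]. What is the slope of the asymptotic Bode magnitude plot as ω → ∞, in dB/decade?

-40 dB/decade

With 0 zeros and 2 poles, the high-frequency asymptotic slope is 20 × (0 − 2) = -40 dB/decade.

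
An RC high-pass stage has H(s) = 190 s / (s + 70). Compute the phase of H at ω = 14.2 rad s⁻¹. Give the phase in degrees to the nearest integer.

∠(j14.2) = 90.00°
∠(j14.2 + 70) = arctan(14.2/70) = 11.47°
∠H(j14.2) = 90.00° − 11.47° = 78.53°

79°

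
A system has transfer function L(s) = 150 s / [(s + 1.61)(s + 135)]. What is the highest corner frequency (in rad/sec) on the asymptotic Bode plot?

Break frequencies occur at each pole and zero magnitude: 1.61 rad/sec, 135 rad/sec.
The highest is 135 rad/sec.

135 rad/sec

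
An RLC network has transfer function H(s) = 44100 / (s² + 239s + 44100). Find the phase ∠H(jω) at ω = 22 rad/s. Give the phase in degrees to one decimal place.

-6.9 deg

∠[(j22)² + 239(j22) + 44100] = ∠[43616 + j5258] = 6.87°
∠H(j22) = −6.87° = -6.87°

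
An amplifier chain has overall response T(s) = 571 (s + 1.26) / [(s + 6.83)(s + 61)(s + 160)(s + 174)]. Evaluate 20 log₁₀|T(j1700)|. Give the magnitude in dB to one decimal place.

|j1700 + 1.26| = √(1700² + 1.26²) = 1700
|j1700 + 6.83| = √(1700² + 6.83²) = 1700
|j1700 + 61| = √(1700² + 61²) = 1701
|j1700 + 160| = √(1700² + 160²) = 1708
|j1700 + 174| = √(1700² + 174²) = 1709
|T(j1700)| = 571 × 1700 / (1700 × 1701 × 1708 × 1709) = 1.1503e-07
20 log₁₀(1.1503e-07) = -138.78 dB

-138.8 dB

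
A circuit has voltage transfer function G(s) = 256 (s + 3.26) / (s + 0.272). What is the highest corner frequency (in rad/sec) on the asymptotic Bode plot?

Break frequencies occur at each pole and zero magnitude: 0.272 rad/sec, 3.26 rad/sec.
The highest is 3.26 rad/sec.

3.26 rad/sec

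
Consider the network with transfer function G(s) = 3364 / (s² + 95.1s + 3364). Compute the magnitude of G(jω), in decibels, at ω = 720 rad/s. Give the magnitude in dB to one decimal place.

-43.8 dB

|(j720)² + 95.1(j720) + 3364| = |-5.1504e+05 + j68472| = 5.196e+05
|G(j720)| = 3364 / 5.196e+05 = 0.0064746
20 log₁₀(0.0064746) = -43.78 dB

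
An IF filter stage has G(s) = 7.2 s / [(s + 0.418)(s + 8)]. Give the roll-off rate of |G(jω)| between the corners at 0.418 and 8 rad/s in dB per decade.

0 dB/decade

In this band the factors already past their corner are: 1 differentiator zero, pole at 0.418; net slope = 0 dB/decade.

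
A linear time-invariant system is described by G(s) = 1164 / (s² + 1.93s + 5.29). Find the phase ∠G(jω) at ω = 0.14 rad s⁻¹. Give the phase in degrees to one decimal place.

-2.9°

∠[(j0.14)² + 1.93(j0.14) + 5.29] = ∠[5.2704 + j0.2702] = 2.93°
∠G(j0.14) = −2.93° = -2.93°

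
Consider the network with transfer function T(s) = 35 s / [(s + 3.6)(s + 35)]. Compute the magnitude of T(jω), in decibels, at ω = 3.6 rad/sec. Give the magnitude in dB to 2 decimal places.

-3.06 dB

|j3.6| = 3.6
|j3.6 + 3.6| = √(3.6² + 3.6²) = 5.091
|j3.6 + 35| = √(3.6² + 35²) = 35.18
|T(j3.6)| = 35 × 3.6 / (5.091 × 35.18) = 0.7034
20 log₁₀(0.7034) = -3.056 dB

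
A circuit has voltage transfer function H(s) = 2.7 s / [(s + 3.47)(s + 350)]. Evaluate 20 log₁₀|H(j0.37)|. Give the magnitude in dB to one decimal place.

-61.7 dB

|j0.37| = 0.37
|j0.37 + 3.47| = √(0.37² + 3.47²) = 3.49
|j0.37 + 350| = √(0.37² + 350²) = 350
|H(j0.37)| = 2.7 × 0.37 / (3.49 × 350) = 0.00081792
20 log₁₀(0.00081792) = -61.75 dB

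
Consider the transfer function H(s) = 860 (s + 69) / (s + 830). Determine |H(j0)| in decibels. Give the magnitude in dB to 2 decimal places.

37.09 dB

H(0) = 860 × 69 / 830 = 71.494
20 log₁₀(71.494) = 37.085 dB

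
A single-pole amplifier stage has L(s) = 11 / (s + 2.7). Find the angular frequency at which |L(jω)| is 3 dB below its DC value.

2.7 rad s⁻¹

For a single-pole low-pass, the −3 dB point is at the pole: ω = 2.7 rad s⁻¹.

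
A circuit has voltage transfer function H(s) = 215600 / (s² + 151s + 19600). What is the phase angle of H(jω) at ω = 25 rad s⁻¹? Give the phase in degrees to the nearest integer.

-11°

∠[(j25)² + 151(j25) + 19600] = ∠[18975 + j3775] = 11.25°
∠H(j25) = −11.25° = -11.25°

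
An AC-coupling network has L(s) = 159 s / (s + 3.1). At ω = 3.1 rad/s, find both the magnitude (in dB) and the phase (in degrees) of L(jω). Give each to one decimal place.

|j3.1| = 3.1
|j3.1 + 3.1| = √(3.1² + 3.1²) = 4.384
|L(j3.1)| = 159 × 3.1 / 4.384 = 112.43
20 log₁₀(112.43) = 41.02 dB
∠(j3.1) = 90.00°
∠(j3.1 + 3.1) = arctan(3.1/3.1) = 45.00°
∠L(j3.1) = 90.00° − 45.00° = 45.00°

|L| = 41.0 dB, ∠L = 45.0°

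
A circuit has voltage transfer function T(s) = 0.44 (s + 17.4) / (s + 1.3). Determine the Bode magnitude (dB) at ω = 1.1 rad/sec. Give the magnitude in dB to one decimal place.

13.1 dB

|j1.1 + 17.4| = √(1.1² + 17.4²) = 17.43
|j1.1 + 1.3| = √(1.1² + 1.3²) = 1.703
|T(j1.1)| = 0.44 × 17.43 / 1.703 = 4.5047
20 log₁₀(4.5047) = 13.07 dB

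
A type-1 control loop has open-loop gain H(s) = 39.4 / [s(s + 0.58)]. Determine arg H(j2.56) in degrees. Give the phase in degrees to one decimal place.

∠(j2.56 + 0.58) = arctan(2.56/0.58) = 77.23°
∠(j2.56) = 90.00°
∠H(j2.56) = − (77.23° + 90.00°) = -167.23°

-167.2°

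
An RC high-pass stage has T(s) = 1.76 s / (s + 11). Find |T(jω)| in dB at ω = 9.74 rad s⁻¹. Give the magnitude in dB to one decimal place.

1.3 dB

|j9.74| = 9.74
|j9.74 + 11| = √(9.74² + 11²) = 14.69
|T(j9.74)| = 1.76 × 9.74 / 14.69 = 1.1668
20 log₁₀(1.1668) = 1.34 dB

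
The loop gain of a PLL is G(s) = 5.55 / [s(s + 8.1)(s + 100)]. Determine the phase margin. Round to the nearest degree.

Gain crossover: |G(jω)| = 1 at ω ≈ 0.00685 rad/s.
∠G(j0.00685) = −90° − arctan(0.00685/8.1) − arctan(0.00685/100) ≈ -90.05°
PM = 180° + (-90.05°) = 89.95°

90°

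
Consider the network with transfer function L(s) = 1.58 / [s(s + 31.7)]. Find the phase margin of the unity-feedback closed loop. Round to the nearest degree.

Gain crossover: |L(jω)| = 1 at ω ≈ 0.0498 rad/s.
∠L(j0.0498) = −90° − arctan(0.0498/31.7) ≈ -90.09°
PM = 180° + (-90.09°) = 89.91°

90°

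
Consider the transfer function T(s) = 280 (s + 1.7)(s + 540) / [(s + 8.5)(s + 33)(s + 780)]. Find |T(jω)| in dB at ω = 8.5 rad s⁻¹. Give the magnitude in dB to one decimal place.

|j8.5 + 1.7| = √(8.5² + 1.7²) = 8.668
|j8.5 + 540| = √(8.5² + 540²) = 540.1
|j8.5 + 8.5| = √(8.5² + 8.5²) = 12.02
|j8.5 + 33| = √(8.5² + 33²) = 34.08
|j8.5 + 780| = √(8.5² + 780²) = 780
|T(j8.5)| = 280 × 8.668 × 540.1 / (12.02 × 34.08 × 780) = 4.1023
20 log₁₀(4.1023) = 12.26 dB

12.3 dB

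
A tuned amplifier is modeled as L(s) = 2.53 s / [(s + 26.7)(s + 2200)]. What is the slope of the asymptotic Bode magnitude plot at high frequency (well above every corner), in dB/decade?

With 1 zero and 2 poles, the high-frequency asymptotic slope is 20 × (1 − 2) = -20 dB/decade.

-20 dB/decade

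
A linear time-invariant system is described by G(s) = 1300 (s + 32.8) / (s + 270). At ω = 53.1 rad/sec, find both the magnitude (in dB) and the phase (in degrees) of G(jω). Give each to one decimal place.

|j53.1 + 32.8| = √(53.1² + 32.8²) = 62.41
|j53.1 + 270| = √(53.1² + 270²) = 275.2
|G(j53.1)| = 1300 × 62.41 / 275.2 = 294.86
20 log₁₀(294.86) = 49.39 dB
∠(j53.1 + 32.8) = arctan(53.1/32.8) = 58.30°
∠(j53.1 + 270) = arctan(53.1/270) = 11.13°
∠G(j53.1) = 58.30° − 11.13° = 47.17°

|G| = 49.4 dB, ∠G = 47.2°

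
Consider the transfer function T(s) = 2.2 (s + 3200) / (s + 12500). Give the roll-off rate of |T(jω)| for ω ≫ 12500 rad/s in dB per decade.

0 dB/decade

With 1 zero and 1 pole, the high-frequency asymptotic slope is 20 × (1 − 1) = 0 dB/decade.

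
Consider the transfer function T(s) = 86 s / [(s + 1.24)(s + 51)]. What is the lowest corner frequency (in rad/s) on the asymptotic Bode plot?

1.24 rad/s

Break frequencies occur at each pole and zero magnitude: 1.24 rad/s, 51 rad/s.
The lowest is 1.24 rad/s.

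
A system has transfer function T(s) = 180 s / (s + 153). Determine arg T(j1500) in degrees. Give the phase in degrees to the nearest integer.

6°

∠(j1500) = 90.00°
∠(j1500 + 153) = arctan(1500/153) = 84.18°
∠T(j1500) = 90.00° − 84.18° = 5.82°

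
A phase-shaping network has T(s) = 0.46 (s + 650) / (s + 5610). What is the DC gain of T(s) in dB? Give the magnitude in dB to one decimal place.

-25.5 dB

T(0) = 0.46 × 650 / 5610 = 0.053298
20 log₁₀(0.053298) = -25.47 dB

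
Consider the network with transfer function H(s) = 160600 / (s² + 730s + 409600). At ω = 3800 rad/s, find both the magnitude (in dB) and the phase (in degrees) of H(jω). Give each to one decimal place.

|(j3800)² + 730(j3800) + 409600| = |-1.403e+07 + j2.774e+06| = 1.43e+07
|H(j3800)| = 160600 / 1.43e+07 = 0.011229
20 log₁₀(0.011229) = -38.99 dB
∠[(j3800)² + 730(j3800) + 409600] = ∠[-1.403e+07 + j2.774e+06] = 168.82°
∠H(j3800) = −168.82° = -168.82°

|H| = -39.0 dB, ∠H = -168.8°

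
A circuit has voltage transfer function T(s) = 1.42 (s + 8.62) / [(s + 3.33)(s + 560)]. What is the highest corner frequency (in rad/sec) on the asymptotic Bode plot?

560 rad/sec

Break frequencies occur at each pole and zero magnitude: 3.33 rad/sec, 8.62 rad/sec, 560 rad/sec.
The highest is 560 rad/sec.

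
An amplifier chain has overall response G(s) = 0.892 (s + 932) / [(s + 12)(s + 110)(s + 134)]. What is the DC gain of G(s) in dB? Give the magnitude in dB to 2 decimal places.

G(0) = 0.892 × 932 / (12 × 110 × 134) = 0.0047
20 log₁₀(0.0047) = -46.558 dB

-46.56 dB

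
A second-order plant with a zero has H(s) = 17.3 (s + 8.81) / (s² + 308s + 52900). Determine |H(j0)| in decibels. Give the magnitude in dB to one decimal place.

-50.8 dB

H(0) = 17.3 × 8.81 / 52900 = 0.0028812
20 log₁₀(0.0028812) = -50.81 dB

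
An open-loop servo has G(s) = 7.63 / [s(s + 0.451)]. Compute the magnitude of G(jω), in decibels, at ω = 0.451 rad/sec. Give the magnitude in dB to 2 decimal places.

|j0.451 + 0.451| = √(0.451² + 0.451²) = 0.6378
|j0.451| = 0.451
|G(j0.451)| = 7.63 / (0.6378 × 0.451) = 26.525
20 log₁₀(26.525) = 28.473 dB

28.47 dB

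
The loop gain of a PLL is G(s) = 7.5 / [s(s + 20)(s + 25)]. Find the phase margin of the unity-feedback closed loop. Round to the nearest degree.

90°

Gain crossover: |G(jω)| = 1 at ω ≈ 0.015 rad/s.
∠G(j0.015) = −90° − arctan(0.015/20) − arctan(0.015/25) ≈ -90.08°
PM = 180° + (-90.08°) = 89.92°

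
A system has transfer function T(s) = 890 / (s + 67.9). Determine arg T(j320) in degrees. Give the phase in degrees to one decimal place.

∠(j320 + 67.9) = arctan(320/67.9) = 78.02°
∠T(j320) = −78.02° = -78.02°

-78.0°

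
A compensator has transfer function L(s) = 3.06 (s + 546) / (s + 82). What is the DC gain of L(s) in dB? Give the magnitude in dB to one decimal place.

L(0) = 3.06 × 546 / 82 = 20.375
20 log₁₀(20.375) = 26.18 dB

26.2 dB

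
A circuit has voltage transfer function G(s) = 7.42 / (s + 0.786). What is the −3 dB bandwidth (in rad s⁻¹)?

For a single-pole low-pass, the −3 dB point is at the pole: ω = 0.786 rad s⁻¹.

0.786 rad s⁻¹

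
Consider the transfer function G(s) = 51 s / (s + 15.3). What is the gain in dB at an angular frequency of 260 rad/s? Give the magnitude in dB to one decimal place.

34.1 dB

|j260| = 260
|j260 + 15.3| = √(260² + 15.3²) = 260.4
|G(j260)| = 51 × 260 / 260.4 = 50.912
20 log₁₀(50.912) = 34.14 dB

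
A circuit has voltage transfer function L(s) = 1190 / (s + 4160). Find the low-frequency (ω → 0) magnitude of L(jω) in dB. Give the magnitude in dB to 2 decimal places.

L(0) = 1190 / 4160 = 0.28606
20 log₁₀(0.28606) = -10.871 dB

-10.87 dB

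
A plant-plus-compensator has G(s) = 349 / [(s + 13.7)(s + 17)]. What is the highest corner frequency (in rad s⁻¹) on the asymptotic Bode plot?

Break frequencies occur at each pole and zero magnitude: 13.7 rad s⁻¹, 17 rad s⁻¹.
The highest is 17 rad s⁻¹.

17 rad s⁻¹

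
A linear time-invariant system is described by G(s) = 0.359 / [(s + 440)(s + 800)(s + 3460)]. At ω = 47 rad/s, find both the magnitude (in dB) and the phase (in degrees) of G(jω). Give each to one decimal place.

|j47 + 440| = √(47² + 440²) = 442.5
|j47 + 800| = √(47² + 800²) = 801.4
|j47 + 3460| = √(47² + 3460²) = 3460
|G(j47)| = 0.359 / (442.5 × 801.4 × 3460) = 2.9257e-10
20 log₁₀(2.9257e-10) = -190.68 dB
∠(j47 + 440) = arctan(47/440) = 6.10°
∠(j47 + 800) = arctan(47/800) = 3.36°
∠(j47 + 3460) = arctan(47/3460) = 0.78°
∠G(j47) = − (6.10° + 3.36° + 0.78°) = -10.24°

|G| = -190.7 dB, ∠G = -10.2°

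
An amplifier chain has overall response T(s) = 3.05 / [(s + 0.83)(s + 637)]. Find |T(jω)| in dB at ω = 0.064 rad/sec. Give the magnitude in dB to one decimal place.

|j0.064 + 0.83| = √(0.064² + 0.83²) = 0.8325
|j0.064 + 637| = √(0.064² + 637²) = 637
|T(j0.064)| = 3.05 / (0.8325 × 637) = 0.0057517
20 log₁₀(0.0057517) = -44.80 dB

-44.8 dB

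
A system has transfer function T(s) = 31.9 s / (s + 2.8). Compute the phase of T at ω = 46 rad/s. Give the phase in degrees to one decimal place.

∠(j46) = 90.00°
∠(j46 + 2.8) = arctan(46/2.8) = 86.52°
∠T(j46) = 90.00° − 86.52° = 3.48°

3.5 deg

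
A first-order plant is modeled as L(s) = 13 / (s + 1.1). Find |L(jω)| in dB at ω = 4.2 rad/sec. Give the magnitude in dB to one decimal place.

9.5 dB

|j4.2 + 1.1| = √(4.2² + 1.1²) = 4.342
|L(j4.2)| = 13 / 4.342 = 2.9942
20 log₁₀(2.9942) = 9.53 dB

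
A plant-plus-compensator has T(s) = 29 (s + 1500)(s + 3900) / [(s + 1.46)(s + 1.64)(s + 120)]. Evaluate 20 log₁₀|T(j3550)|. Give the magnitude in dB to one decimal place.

-37.6 dB

|j3550 + 1500| = √(3550² + 1500²) = 3854
|j3550 + 3900| = √(3550² + 3900²) = 5274
|j3550 + 1.46| = √(3550² + 1.46²) = 3550
|j3550 + 1.64| = √(3550² + 1.64²) = 3550
|j3550 + 120| = √(3550² + 120²) = 3552
|T(j3550)| = 29 × 3854 × 5274 / (3550 × 3550 × 3552) = 0.013167
20 log₁₀(0.013167) = -37.61 dB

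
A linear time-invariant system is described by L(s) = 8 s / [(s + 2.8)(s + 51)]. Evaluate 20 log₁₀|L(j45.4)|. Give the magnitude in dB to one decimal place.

-18.6 dB

|j45.4| = 45.4
|j45.4 + 2.8| = √(45.4² + 2.8²) = 45.49
|j45.4 + 51| = √(45.4² + 51²) = 68.28
|L(j45.4)| = 8 × 45.4 / (45.49 × 68.28) = 0.11694
20 log₁₀(0.11694) = -18.64 dB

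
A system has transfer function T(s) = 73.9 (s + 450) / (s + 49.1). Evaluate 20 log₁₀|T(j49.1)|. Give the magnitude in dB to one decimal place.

53.7 dB

|j49.1 + 450| = √(49.1² + 450²) = 452.7
|j49.1 + 49.1| = √(49.1² + 49.1²) = 69.44
|T(j49.1)| = 73.9 × 452.7 / 69.44 = 481.76
20 log₁₀(481.76) = 53.66 dB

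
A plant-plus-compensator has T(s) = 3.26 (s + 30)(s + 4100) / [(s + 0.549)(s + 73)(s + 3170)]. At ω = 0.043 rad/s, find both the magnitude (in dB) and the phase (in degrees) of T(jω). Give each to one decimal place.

|j0.043 + 30| = √(0.043² + 30²) = 30
|j0.043 + 4100| = √(0.043² + 4100²) = 4100
|j0.043 + 0.549| = √(0.043² + 0.549²) = 0.5507
|j0.043 + 73| = √(0.043² + 73²) = 73
|j0.043 + 3170| = √(0.043² + 3170²) = 3170
|T(j0.043)| = 3.26 × 30 × 4100 / (0.5507 × 73 × 3170) = 3.1466
20 log₁₀(3.1466) = 9.96 dB
∠(j0.043 + 30) = arctan(0.043/30) = 0.08°
∠(j0.043 + 4100) = arctan(0.043/4100) = 0.00°
∠(j0.043 + 0.549) = arctan(0.043/0.549) = 4.48°
∠(j0.043 + 73) = arctan(0.043/73) = 0.03°
∠(j0.043 + 3170) = arctan(0.043/3170) = 0.00°
∠T(j0.043) = 0.08° + 0.00° − (4.48° + 0.03° + 0.00°) = -4.43°

|T| = 10.0 dB, ∠T = -4.4°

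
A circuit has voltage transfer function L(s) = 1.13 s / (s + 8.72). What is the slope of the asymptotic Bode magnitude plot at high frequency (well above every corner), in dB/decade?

With 1 zero and 1 pole, the high-frequency asymptotic slope is 20 × (1 − 1) = 0 dB/decade.

0 dB/decade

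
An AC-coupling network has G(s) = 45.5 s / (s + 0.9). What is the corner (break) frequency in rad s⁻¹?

0.9 rad s⁻¹

The single real pole at s = −0.9 gives a corner at ω = 0.9 rad s⁻¹.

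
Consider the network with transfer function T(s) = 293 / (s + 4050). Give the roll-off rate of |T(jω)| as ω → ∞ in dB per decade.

With 0 zeros and 1 pole, the high-frequency asymptotic slope is 20 × (0 − 1) = -20 dB/decade.

-20 dB/decade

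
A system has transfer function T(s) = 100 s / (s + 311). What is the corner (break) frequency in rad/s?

311 rad/s

The single real pole at s = −311 gives a corner at ω = 311 rad/s.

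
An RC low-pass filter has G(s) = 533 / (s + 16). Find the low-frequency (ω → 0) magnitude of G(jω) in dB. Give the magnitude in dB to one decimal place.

30.5 dB

G(0) = 533 / 16 = 33.312
20 log₁₀(33.312) = 30.45 dB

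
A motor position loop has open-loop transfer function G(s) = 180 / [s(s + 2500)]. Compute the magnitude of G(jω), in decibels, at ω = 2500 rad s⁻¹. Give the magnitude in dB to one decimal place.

|j2500 + 2500| = √(2500² + 2500²) = 3536
|j2500| = 2500
|G(j2500)| = 180 / (3536 × 2500) = 2.0365e-05
20 log₁₀(2.0365e-05) = -93.82 dB

-93.8 dB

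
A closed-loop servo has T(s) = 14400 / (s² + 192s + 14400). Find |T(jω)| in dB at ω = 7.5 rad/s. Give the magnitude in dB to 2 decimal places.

|(j7.5)² + 192(j7.5) + 14400| = |14344 + j1440| = 1.442e+04
|T(j7.5)| = 14400 / 1.442e+04 = 0.9989
20 log₁₀(0.9989) = -0.010 dB

-0.01 dB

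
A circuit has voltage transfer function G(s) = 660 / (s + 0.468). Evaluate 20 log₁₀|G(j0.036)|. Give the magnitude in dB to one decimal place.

63.0 dB

|j0.036 + 0.468| = √(0.036² + 0.468²) = 0.4694
|G(j0.036)| = 660 / 0.4694 = 1406.1
20 log₁₀(1406.1) = 62.96 dB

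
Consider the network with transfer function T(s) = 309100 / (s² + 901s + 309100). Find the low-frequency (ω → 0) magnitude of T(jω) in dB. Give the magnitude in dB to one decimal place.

0.0 dB

T(0) = 309100 / 309100 = 1
20 log₁₀(1) = 0.00 dB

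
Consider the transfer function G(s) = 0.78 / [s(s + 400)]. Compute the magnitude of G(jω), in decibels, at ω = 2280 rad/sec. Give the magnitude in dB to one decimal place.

-136.6 dB

|j2280 + 400| = √(2280² + 400²) = 2315
|j2280| = 2280
|G(j2280)| = 0.78 / (2315 × 2280) = 1.4779e-07
20 log₁₀(1.4779e-07) = -136.61 dB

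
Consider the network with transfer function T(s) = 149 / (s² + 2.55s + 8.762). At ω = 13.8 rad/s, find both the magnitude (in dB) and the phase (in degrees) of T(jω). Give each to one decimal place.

|(j13.8)² + 2.55(j13.8) + 8.762| = |-181.68 + j35.19| = 185.1
|T(j13.8)| = 149 / 185.1 = 0.80517
20 log₁₀(0.80517) = -1.88 dB
∠[(j13.8)² + 2.55(j13.8) + 8.762] = ∠[-181.68 + j35.19] = 169.04°
∠T(j13.8) = −169.04° = -169.04°

|T| = -1.9 dB, ∠T = -169.0°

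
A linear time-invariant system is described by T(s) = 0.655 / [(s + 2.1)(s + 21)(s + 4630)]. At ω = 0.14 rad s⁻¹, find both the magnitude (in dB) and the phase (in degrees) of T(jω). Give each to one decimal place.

|j0.14 + 2.1| = √(0.14² + 2.1²) = 2.105
|j0.14 + 21| = √(0.14² + 21²) = 21
|j0.14 + 4630| = √(0.14² + 4630²) = 4630
|T(j0.14)| = 0.655 / (2.105 × 21 × 4630) = 3.2007e-06
20 log₁₀(3.2007e-06) = -109.90 dB
∠(j0.14 + 2.1) = arctan(0.14/2.1) = 3.81°
∠(j0.14 + 21) = arctan(0.14/21) = 0.38°
∠(j0.14 + 4630) = arctan(0.14/4630) = 0.00°
∠T(j0.14) = − (3.81° + 0.38° + 0.00°) = -4.20°

|T| = -109.9 dB, ∠T = -4.2°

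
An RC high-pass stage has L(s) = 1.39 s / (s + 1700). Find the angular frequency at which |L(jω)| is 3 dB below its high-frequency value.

1700 rad/s

For a single-pole high-pass, the −3 dB point is at the pole: ω = 1700 rad/s.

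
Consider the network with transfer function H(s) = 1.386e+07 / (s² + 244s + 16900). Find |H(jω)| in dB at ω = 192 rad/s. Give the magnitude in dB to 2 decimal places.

|(j192)² + 244(j192) + 16900| = |-19964 + j46848| = 5.092e+04
|H(j192)| = 1.386e+07 / 5.092e+04 = 272.17
20 log₁₀(272.17) = 48.697 dB

48.70 dB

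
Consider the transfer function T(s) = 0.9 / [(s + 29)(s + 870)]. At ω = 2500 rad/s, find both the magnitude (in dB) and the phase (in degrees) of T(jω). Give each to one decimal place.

|T| = -137.3 dB, ∠T = -160.1°

|j2500 + 29| = √(2500² + 29²) = 2500
|j2500 + 870| = √(2500² + 870²) = 2647
|T(j2500)| = 0.9 / (2500 × 2647) = 1.3599e-07
20 log₁₀(1.3599e-07) = -137.33 dB
∠(j2500 + 29) = arctan(2500/29) = 89.34°
∠(j2500 + 870) = arctan(2500/870) = 70.81°
∠T(j2500) = − (89.34° + 70.81°) = -160.15°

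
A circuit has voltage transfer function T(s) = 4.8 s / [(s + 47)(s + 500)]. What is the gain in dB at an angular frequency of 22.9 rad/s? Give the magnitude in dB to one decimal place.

|j22.9| = 22.9
|j22.9 + 47| = √(22.9² + 47²) = 52.28
|j22.9 + 500| = √(22.9² + 500²) = 500.5
|T(j22.9)| = 4.8 × 22.9 / (52.28 × 500.5) = 0.0042005
20 log₁₀(0.0042005) = -47.53 dB

-47.5 dB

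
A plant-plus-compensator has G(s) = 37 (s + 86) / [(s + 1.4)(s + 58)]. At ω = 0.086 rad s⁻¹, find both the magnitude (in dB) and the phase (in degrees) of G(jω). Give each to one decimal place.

|j0.086 + 86| = √(0.086² + 86²) = 86
|j0.086 + 1.4| = √(0.086² + 1.4²) = 1.403
|j0.086 + 58| = √(0.086² + 58²) = 58
|G(j0.086)| = 37 × 86 / (1.403 × 58) = 39.113
20 log₁₀(39.113) = 31.85 dB
∠(j0.086 + 86) = arctan(0.086/86) = 0.06°
∠(j0.086 + 1.4) = arctan(0.086/1.4) = 3.52°
∠(j0.086 + 58) = arctan(0.086/58) = 0.08°
∠G(j0.086) = 0.06° − (3.52° + 0.08°) = -3.54°

|G| = 31.8 dB, ∠G = -3.5°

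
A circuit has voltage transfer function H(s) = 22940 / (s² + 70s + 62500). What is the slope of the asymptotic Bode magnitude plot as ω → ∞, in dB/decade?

-40 dB/decade

With 0 zeros and 2 poles, the high-frequency asymptotic slope is 20 × (0 − 2) = -40 dB/decade.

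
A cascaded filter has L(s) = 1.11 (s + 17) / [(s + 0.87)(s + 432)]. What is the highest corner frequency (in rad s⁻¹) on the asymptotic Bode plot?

Break frequencies occur at each pole and zero magnitude: 0.87 rad s⁻¹, 17 rad s⁻¹, 432 rad s⁻¹.
The highest is 432 rad s⁻¹.

432 rad s⁻¹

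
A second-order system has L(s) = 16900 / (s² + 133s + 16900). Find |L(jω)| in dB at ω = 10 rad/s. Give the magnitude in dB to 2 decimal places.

0.02 dB

|(j10)² + 133(j10) + 16900| = |16800 + j1330| = 1.685e+04
|L(j10)| = 16900 / 1.685e+04 = 1.0028
20 log₁₀(1.0028) = 0.024 dB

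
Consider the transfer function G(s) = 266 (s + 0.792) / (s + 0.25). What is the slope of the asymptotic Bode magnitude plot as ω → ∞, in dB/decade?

With 1 zero and 1 pole, the high-frequency asymptotic slope is 20 × (1 − 1) = 0 dB/decade.

0 dB/decade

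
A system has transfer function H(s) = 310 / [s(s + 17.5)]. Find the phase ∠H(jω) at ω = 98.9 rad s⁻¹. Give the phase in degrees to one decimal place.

-170.0°

∠(j98.9 + 17.5) = arctan(98.9/17.5) = 79.97°
∠(j98.9) = 90.00°
∠H(j98.9) = − (79.97° + 90.00°) = -169.97°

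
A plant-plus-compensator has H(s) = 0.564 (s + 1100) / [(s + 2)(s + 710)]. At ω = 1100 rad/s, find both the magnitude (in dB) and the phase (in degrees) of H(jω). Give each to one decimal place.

|H| = -64.3 dB, ∠H = -102.1 deg

|j1100 + 1100| = √(1100² + 1100²) = 1556
|j1100 + 2| = √(1100² + 2²) = 1100
|j1100 + 710| = √(1100² + 710²) = 1309
|H(j1100)| = 0.564 × 1556 / (1100 × 1309) = 0.00060922
20 log₁₀(0.00060922) = -64.30 dB
∠(j1100 + 1100) = arctan(1100/1100) = 45.00°
∠(j1100 + 2) = arctan(1100/2) = 89.90°
∠(j1100 + 710) = arctan(1100/710) = 57.16°
∠H(j1100) = 45.00° − (89.90° + 57.16°) = -102.06°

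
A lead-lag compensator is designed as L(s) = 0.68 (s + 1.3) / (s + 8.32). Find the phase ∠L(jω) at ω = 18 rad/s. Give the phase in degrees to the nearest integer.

21 deg

∠(j18 + 1.3) = arctan(18/1.3) = 85.87°
∠(j18 + 8.32) = arctan(18/8.32) = 65.19°
∠L(j18) = 85.87° − 65.19° = 20.68°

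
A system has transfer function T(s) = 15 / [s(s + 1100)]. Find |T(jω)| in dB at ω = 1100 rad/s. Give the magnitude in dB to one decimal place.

-101.1 dB

|j1100 + 1100| = √(1100² + 1100²) = 1556
|j1100| = 1100
|T(j1100)| = 15 / (1556 × 1100) = 8.7658e-06
20 log₁₀(8.7658e-06) = -101.14 dB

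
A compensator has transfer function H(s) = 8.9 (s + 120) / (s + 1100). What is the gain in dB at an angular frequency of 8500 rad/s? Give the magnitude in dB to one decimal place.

18.9 dB

|j8500 + 120| = √(8500² + 120²) = 8501
|j8500 + 1100| = √(8500² + 1100²) = 8571
|H(j8500)| = 8.9 × 8501 / 8571 = 8.8273
20 log₁₀(8.8273) = 18.92 dB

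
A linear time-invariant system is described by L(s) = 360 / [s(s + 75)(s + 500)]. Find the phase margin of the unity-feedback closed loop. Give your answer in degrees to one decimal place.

90.0 deg

Gain crossover: |L(jω)| = 1 at ω ≈ 0.0096 rad/s.
∠L(j0.0096) = −90° − arctan(0.0096/75) − arctan(0.0096/500) ≈ -90.01°
PM = 180° + (-90.01°) = 89.99°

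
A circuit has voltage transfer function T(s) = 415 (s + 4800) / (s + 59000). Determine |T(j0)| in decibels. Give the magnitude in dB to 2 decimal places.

30.57 dB

T(0) = 415 × 4800 / 59000 = 33.763
20 log₁₀(33.763) = 30.569 dB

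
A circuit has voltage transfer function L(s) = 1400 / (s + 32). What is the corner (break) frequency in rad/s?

The single real pole at s = −32 gives a corner at ω = 32 rad/s.

32 rad/s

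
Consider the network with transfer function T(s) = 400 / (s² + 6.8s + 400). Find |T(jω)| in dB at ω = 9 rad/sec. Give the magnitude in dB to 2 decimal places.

|(j9)² + 6.8(j9) + 400| = |319 + j61.2| = 324.8
|T(j9)| = 400 / 324.8 = 1.2315
20 log₁₀(1.2315) = 1.808 dB

1.81 dB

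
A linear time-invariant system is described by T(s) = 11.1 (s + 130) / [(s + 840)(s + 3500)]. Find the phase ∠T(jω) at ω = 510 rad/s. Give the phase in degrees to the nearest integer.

36°

∠(j510 + 130) = arctan(510/130) = 75.70°
∠(j510 + 840) = arctan(510/840) = 31.26°
∠(j510 + 3500) = arctan(510/3500) = 8.29°
∠T(j510) = 75.70° − (31.26° + 8.29°) = 36.15°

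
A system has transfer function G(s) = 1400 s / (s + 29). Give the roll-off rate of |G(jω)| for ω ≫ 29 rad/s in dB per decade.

0 dB/decade

With 1 zero and 1 pole, the high-frequency asymptotic slope is 20 × (1 − 1) = 0 dB/decade.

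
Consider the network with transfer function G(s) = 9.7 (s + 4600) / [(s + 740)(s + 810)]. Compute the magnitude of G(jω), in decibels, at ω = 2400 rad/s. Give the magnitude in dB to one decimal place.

|j2400 + 4600| = √(2400² + 4600²) = 5188
|j2400 + 740| = √(2400² + 740²) = 2511
|j2400 + 810| = √(2400² + 810²) = 2533
|G(j2400)| = 9.7 × 5188 / (2511 × 2533) = 0.0079112
20 log₁₀(0.0079112) = -42.04 dB

-42.0 dB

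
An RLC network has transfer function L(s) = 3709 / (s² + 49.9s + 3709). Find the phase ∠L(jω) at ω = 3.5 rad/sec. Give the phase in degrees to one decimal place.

∠[(j3.5)² + 49.9(j3.5) + 3709] = ∠[3696.8 + j174.65] = 2.70°
∠L(j3.5) = −2.70° = -2.70°

-2.7°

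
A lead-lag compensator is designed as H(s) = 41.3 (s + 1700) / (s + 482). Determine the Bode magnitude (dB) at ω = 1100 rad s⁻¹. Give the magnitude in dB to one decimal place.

|j1100 + 1700| = √(1100² + 1700²) = 2025
|j1100 + 482| = √(1100² + 482²) = 1201
|H(j1100)| = 41.3 × 2025 / 1201 = 69.632
20 log₁₀(69.632) = 36.86 dB

36.9 dB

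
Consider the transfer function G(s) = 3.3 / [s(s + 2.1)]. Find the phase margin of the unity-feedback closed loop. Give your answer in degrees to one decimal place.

57.7°

Gain crossover: |G(jω)| = 1 at ω ≈ 1.33 rad/s.
∠G(j1.33) = −90° − arctan(1.33/2.1) ≈ -122.31°
PM = 180° + (-122.31°) = 57.69°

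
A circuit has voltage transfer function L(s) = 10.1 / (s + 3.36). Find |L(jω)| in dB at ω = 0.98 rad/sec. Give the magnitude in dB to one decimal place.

|j0.98 + 3.36| = √(0.98² + 3.36²) = 3.5
|L(j0.98)| = 10.1 / 3.5 = 2.8857
20 log₁₀(2.8857) = 9.21 dB

9.2 dB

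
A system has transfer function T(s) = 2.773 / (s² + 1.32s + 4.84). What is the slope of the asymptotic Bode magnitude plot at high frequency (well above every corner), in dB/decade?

-40 dB/decade

With 0 zeros and 2 poles, the high-frequency asymptotic slope is 20 × (0 − 2) = -40 dB/decade.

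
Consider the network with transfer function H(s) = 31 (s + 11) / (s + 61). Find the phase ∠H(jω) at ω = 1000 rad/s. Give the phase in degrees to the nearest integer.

∠(j1000 + 11) = arctan(1000/11) = 89.37°
∠(j1000 + 61) = arctan(1000/61) = 86.51°
∠H(j1000) = 89.37° − 86.51° = 2.86°

3°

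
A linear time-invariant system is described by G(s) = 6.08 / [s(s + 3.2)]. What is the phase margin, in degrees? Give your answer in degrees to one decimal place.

Gain crossover: |G(jω)| = 1 at ω ≈ 1.68 rad s⁻¹.
∠G(j1.68) = −90° − arctan(1.68/3.2) ≈ -117.73°
PM = 180° + (-117.73°) = 62.27°

62.3 deg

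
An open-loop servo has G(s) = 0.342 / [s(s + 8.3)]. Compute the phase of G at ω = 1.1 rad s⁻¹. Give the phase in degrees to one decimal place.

∠(j1.1 + 8.3) = arctan(1.1/8.3) = 7.55°
∠(j1.1) = 90.00°
∠G(j1.1) = − (7.55° + 90.00°) = -97.55°

-97.5°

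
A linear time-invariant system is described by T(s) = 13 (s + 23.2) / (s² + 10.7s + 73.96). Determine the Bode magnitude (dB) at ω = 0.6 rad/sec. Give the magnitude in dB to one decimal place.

12.2 dB

|j0.6 + 23.2| = √(0.6² + 23.2²) = 23.21
|(j0.6)² + 10.7(j0.6) + 73.96| = |73.6 + j6.42| = 73.88
|T(j0.6)| = 13 × 23.21 / 73.88 = 4.0837
20 log₁₀(4.0837) = 12.22 dB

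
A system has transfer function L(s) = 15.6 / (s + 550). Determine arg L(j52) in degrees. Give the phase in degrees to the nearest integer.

∠(j52 + 550) = arctan(52/550) = 5.40°
∠L(j52) = −5.40° = -5.40°

-5°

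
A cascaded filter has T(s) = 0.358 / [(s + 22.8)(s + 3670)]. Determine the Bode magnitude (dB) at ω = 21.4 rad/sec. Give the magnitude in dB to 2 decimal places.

-110.12 dB

|j21.4 + 22.8| = √(21.4² + 22.8²) = 31.27
|j21.4 + 3670| = √(21.4² + 3670²) = 3670
|T(j21.4)| = 0.358 / (31.27 × 3670) = 3.1195e-06
20 log₁₀(3.1195e-06) = -110.118 dB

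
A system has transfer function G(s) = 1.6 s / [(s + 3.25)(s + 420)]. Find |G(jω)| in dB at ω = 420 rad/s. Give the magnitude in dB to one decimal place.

-51.4 dB

|j420| = 420
|j420 + 3.25| = √(420² + 3.25²) = 420
|j420 + 420| = √(420² + 420²) = 594
|G(j420)| = 1.6 × 420 / (420 × 594) = 0.0026937
20 log₁₀(0.0026937) = -51.39 dB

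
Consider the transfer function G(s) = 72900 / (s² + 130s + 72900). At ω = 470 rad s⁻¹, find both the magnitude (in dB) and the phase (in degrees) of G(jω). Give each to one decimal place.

|G| = -6.8 dB, ∠G = -157.6 deg

|(j470)² + 130(j470) + 72900| = |-1.48e+05 + j61100| = 1.601e+05
|G(j470)| = 72900 / 1.601e+05 = 0.45529
20 log₁₀(0.45529) = -6.83 dB
∠[(j470)² + 130(j470) + 72900] = ∠[-1.48e+05 + j61100] = 157.57°
∠G(j470) = −157.57° = -157.57°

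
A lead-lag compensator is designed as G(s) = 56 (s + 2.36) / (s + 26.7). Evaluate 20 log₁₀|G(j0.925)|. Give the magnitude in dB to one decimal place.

|j0.925 + 2.36| = √(0.925² + 2.36²) = 2.535
|j0.925 + 26.7| = √(0.925² + 26.7²) = 26.72
|G(j0.925)| = 56 × 2.535 / 26.72 = 5.3133
20 log₁₀(5.3133) = 14.51 dB

14.5 dB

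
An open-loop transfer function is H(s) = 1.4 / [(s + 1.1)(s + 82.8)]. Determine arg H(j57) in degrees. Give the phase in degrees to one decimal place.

∠(j57 + 1.1) = arctan(57/1.1) = 88.89°
∠(j57 + 82.8) = arctan(57/82.8) = 34.54°
∠H(j57) = − (88.89° + 34.54°) = -123.44°

-123.4°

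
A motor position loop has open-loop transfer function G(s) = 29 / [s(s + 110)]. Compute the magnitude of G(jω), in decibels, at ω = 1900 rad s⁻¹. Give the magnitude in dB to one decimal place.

|j1900 + 110| = √(1900² + 110²) = 1903
|j1900| = 1900
|G(j1900)| = 29 / (1903 × 1900) = 8.0198e-06
20 log₁₀(8.0198e-06) = -101.92 dB

-101.9 dB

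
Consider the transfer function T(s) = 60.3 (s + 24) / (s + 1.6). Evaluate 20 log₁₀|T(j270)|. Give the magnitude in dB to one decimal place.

|j270 + 24| = √(270² + 24²) = 271.1
|j270 + 1.6| = √(270² + 1.6²) = 270
|T(j270)| = 60.3 × 271.1 / 270 = 60.537
20 log₁₀(60.537) = 35.64 dB

35.6 dB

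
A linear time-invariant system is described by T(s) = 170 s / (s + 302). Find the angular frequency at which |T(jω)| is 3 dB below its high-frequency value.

302 rad/s

For a single-pole high-pass, the −3 dB point is at the pole: ω = 302 rad/s.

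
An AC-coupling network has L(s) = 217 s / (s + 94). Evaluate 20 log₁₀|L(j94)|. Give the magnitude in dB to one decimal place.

|j94| = 94
|j94 + 94| = √(94² + 94²) = 132.9
|L(j94)| = 217 × 94 / 132.9 = 153.44
20 log₁₀(153.44) = 43.72 dB

43.7 dB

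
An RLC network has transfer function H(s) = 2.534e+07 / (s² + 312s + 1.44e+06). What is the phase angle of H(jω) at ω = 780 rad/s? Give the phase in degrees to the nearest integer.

-16°

∠[(j780)² + 312(j780) + 1.44e+06] = ∠[8.316e+05 + j2.4336e+05] = 16.31°
∠H(j780) = −16.31° = -16.31°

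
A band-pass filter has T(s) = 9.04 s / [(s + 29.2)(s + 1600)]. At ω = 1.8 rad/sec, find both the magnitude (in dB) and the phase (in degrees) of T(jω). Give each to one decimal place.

|T| = -69.2 dB, ∠T = 86.4°

|j1.8| = 1.8
|j1.8 + 29.2| = √(1.8² + 29.2²) = 29.26
|j1.8 + 1600| = √(1.8² + 1600²) = 1600
|T(j1.8)| = 9.04 × 1.8 / (29.26 × 1600) = 0.00034763
20 log₁₀(0.00034763) = -69.18 dB
∠(j1.8) = 90.00°
∠(j1.8 + 29.2) = arctan(1.8/29.2) = 3.53°
∠(j1.8 + 1600) = arctan(1.8/1600) = 0.06°
∠T(j1.8) = 90.00° − (3.53° + 0.06°) = 86.41°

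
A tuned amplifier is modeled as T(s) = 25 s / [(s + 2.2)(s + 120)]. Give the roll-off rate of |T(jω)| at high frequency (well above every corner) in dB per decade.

-20 dB/decade

With 1 zero and 2 poles, the high-frequency asymptotic slope is 20 × (1 − 2) = -20 dB/decade.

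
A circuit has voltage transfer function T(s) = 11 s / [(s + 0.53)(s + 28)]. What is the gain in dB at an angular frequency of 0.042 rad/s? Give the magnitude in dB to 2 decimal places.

-30.16 dB

|j0.042| = 0.042
|j0.042 + 0.53| = √(0.042² + 0.53²) = 0.5317
|j0.042 + 28| = √(0.042² + 28²) = 28
|T(j0.042)| = 11 × 0.042 / (0.5317 × 28) = 0.031035
20 log₁₀(0.031035) = -30.163 dB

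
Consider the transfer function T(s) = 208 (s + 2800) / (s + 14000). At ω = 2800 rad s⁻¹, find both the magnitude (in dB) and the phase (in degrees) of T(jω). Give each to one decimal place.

|j2800 + 2800| = √(2800² + 2800²) = 3960
|j2800 + 14000| = √(2800² + 14000²) = 1.428e+04
|T(j2800)| = 208 × 3960 / 1.428e+04 = 57.689
20 log₁₀(57.689) = 35.22 dB
∠(j2800 + 2800) = arctan(2800/2800) = 45.00°
∠(j2800 + 14000) = arctan(2800/14000) = 11.31°
∠T(j2800) = 45.00° − 11.31° = 33.69°

|T| = 35.2 dB, ∠T = 33.7 deg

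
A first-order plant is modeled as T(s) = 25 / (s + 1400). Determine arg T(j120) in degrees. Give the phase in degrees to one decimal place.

-4.9°

∠(j120 + 1400) = arctan(120/1400) = 4.90°
∠T(j120) = −4.90° = -4.90°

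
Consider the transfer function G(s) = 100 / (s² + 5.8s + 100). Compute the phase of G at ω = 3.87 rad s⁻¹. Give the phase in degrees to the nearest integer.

∠[(j3.87)² + 5.8(j3.87) + 100] = ∠[85.023 + j22.446] = 14.79°
∠G(j3.87) = −14.79° = -14.79°

-15 deg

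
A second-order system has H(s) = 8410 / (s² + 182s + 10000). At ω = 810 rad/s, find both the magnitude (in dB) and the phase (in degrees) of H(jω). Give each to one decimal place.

|(j810)² + 182(j810) + 10000| = |-6.461e+05 + j1.4742e+05| = 6.627e+05
|H(j810)| = 8410 / 6.627e+05 = 0.01269
20 log₁₀(0.01269) = -37.93 dB
∠[(j810)² + 182(j810) + 10000] = ∠[-6.461e+05 + j1.4742e+05] = 167.15°
∠H(j810) = −167.15° = -167.15°

|H| = -37.9 dB, ∠H = -167.1 deg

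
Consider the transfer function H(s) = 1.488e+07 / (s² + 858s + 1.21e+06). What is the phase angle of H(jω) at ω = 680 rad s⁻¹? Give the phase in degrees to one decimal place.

∠[(j680)² + 858(j680) + 1.21e+06] = ∠[7.476e+05 + j5.8344e+05] = 37.97°
∠H(j680) = −37.97° = -37.97°

-38.0 deg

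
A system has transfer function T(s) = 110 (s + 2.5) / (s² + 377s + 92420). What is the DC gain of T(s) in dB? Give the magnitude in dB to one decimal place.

-50.5 dB

T(0) = 110 × 2.5 / 92420 = 0.0029755
20 log₁₀(0.0029755) = -50.53 dB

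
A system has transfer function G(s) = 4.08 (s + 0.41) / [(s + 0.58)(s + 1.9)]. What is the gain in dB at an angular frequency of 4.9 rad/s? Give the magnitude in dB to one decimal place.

-2.2 dB

|j4.9 + 0.41| = √(4.9² + 0.41²) = 4.917
|j4.9 + 0.58| = √(4.9² + 0.58²) = 4.934
|j4.9 + 1.9| = √(4.9² + 1.9²) = 5.255
|G(j4.9)| = 4.08 × 4.917 / (4.934 × 5.255) = 0.77365
20 log₁₀(0.77365) = -2.23 dB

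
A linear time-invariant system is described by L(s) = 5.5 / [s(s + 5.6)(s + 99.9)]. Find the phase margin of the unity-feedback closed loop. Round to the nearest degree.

Gain crossover: |L(jω)| = 1 at ω ≈ 0.00983 rad s⁻¹.
∠L(j0.00983) = −90° − arctan(0.00983/5.6) − arctan(0.00983/99.9) ≈ -90.11°
PM = 180° + (-90.11°) = 89.89°

90°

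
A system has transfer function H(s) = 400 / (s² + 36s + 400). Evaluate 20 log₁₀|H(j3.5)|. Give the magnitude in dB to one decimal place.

-0.2 dB

|(j3.5)² + 36(j3.5) + 400| = |387.75 + j126| = 407.7
|H(j3.5)| = 400 / 407.7 = 0.98109
20 log₁₀(0.98109) = -0.17 dB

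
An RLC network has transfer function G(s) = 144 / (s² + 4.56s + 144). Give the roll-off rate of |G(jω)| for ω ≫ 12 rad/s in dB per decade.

With 0 zeros and 2 poles, the high-frequency asymptotic slope is 20 × (0 − 2) = -40 dB/decade.

-40 dB/decade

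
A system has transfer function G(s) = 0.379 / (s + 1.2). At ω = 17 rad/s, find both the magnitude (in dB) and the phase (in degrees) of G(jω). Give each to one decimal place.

|G| = -33.1 dB, ∠G = -86.0°

|j17 + 1.2| = √(17² + 1.2²) = 17.04
|G(j17)| = 0.379 / 17.04 = 0.022239
20 log₁₀(0.022239) = -33.06 dB
∠(j17 + 1.2) = arctan(17/1.2) = 85.96°
∠G(j17) = −85.96° = -85.96°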